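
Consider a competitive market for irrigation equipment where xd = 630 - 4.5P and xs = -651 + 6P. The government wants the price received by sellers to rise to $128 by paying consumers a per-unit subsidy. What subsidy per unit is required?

Required subsidy s = $14 per unit

At a seller price of 128, quantity supplied is -651 + 6·128 = 117.
Buyers absorb 117 only when they pay Pb with 630 − 4.5·Pb = 117, i.e. Pb = 114.
s = Ps − Pb = 128 − 114 = 14.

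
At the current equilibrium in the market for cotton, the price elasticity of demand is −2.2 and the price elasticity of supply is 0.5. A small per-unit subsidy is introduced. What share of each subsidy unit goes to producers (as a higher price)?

Producer share = 22/27

For a small subsidy around the equilibrium, the benefit split depends on the relative slopes, which at a point are proportional to the elasticities.
Buyer share = εs/(εs + |εd|) = 0.5/(0.5 + 2.2) = 5/27; seller share = |εd|/(εs + |εd|) = 22/27.
So producers capture 22/27 of the subsidy.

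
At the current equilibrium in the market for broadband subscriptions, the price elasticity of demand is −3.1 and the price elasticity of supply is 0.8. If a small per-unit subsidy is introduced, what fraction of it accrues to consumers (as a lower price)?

For a small subsidy around the equilibrium, the benefit split depends on the relative slopes, which at a point are proportional to the elasticities.
Buyer share = εs/(εs + |εd|) = 0.8/(0.8 + 3.1) = 8/39; seller share = |εd|/(εs + |εd|) = 31/39.

Consumer share = 8/39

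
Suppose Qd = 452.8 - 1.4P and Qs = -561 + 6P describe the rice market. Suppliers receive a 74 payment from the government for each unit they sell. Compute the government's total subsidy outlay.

Government cost = 25530

Pre-subsidy: 452.8 - 1.4P = -561 + 6P gives P* = 137, Q* = 261.
With the subsidy, sellers receive Ps = Pb + 74 for each unit, where Pb is the price buyers pay.
Supply in terms of Pb becomes Qs = -561 + 6(Pb + 74) = -117 + 6Pb. Setting this equal to demand: 452.8 - 1.4Pb = -117 + 6Pb, so Pb = 77.
Sellers receive Ps = 77 + 74 = 151; Q' = 452.8 − 1.4·77 = 345.
Government outlay = subsidy × quantity = 74 × 345 = 25530.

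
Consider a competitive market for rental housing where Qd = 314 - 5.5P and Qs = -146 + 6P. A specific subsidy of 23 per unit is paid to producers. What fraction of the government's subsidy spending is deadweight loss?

Pre-subsidy: 314 - 5.5P = -146 + 6P gives P* = 40, Q* = 94.
With the subsidy, sellers receive Ps = Pb + 23 for each unit, where Pb is the price buyers pay.
Supply in terms of Pb becomes Qs = -146 + 6(Pb + 23) = -8 + 6Pb. Setting this equal to demand: 314 - 5.5Pb = -8 + 6Pb, so Pb = 28.
Sellers receive Ps = 28 + 23 = 51; Q' = 314 − 5.5·28 = 160.
ΔCS = ½(94 + 160)(40 − 28) = 1524; ΔPS = ½(94 + 160)(51 − 40) = 1397.
Government spending = 23 × 160 = 3680.
DWL = ½ × 23 × (160 − 94) = 759; fraction = 759 / 3680 = 0.20625.

DWL / government spending = 0.20625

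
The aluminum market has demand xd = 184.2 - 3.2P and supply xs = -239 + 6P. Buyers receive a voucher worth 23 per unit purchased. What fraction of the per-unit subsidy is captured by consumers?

Pre-subsidy: 184.2 - 3.2P = -239 + 6P gives P* = 46, x* = 37.
With the rebate, buyers effectively pay Pb = Ps − 23, where Ps is the price sellers receive.
Demand in terms of Ps becomes xd = 184.2 − 3.2(Ps − 23) = 257.8 - 3.2Ps. Setting this equal to supply: 257.8 - 3.2Ps = -239 + 6Ps, so Ps = 54.
Buyers pay Pb = 54 − 23 = 31; x' = -239 + 6·54 = 85.
Buyers' price falls by P* − Pb = 46 − 31 = 15; sellers' price rises by Ps − P* = 54 − 46 = 8.
So consumers capture 15/23 = 15/23 of each unit of subsidy.

Consumer share = 15/23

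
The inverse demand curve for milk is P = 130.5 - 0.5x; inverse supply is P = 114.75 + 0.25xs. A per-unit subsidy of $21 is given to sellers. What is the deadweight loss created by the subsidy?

Deadweight loss = $294

Pre-subsidy: 130.5 - 0.5x = 114.75 + 0.25x gives x* = 21 and P* = 120.
With the subsidy, sellers receive Ps = Pb + 21 for each unit, where Pb is the price buyers pay.
On the curves, Pb = 130.5 - 0.5x and Ps = 114.75 + 0.25x; the wedge Ps − Pb = 21 gives 114.75 + 0.25x − (130.5 - 0.5x) = 21, so x' = 49.
Then Pb = 130.5 − 0.5·49 = 106 and Ps = 114.75 + 0.25·49 = 127.
The subsidy expands output by 49 − 21 = 28 past the efficient level; on those units the gap between marginal cost and willingness to pay runs from 0 up to 21.
DWL = ½ × 21 × 28 = 294.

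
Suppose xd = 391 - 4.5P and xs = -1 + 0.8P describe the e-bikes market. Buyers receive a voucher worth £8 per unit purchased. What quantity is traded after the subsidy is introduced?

Pre-subsidy: 391 - 4.5P = -1 + 0.8P gives P* = 3920/53, x* = 3083/53.
With the rebate, buyers effectively pay Pb = Ps − 8, where Ps is the price sellers receive.
Demand in terms of Ps becomes xd = 391 − 4.5(Ps − 8) = 427 - 4.5Ps. Setting this equal to supply: 427 - 4.5Ps = -1 + 0.8Ps, so Ps = 4280/53.
Buyers pay Pb = 4280/53 − 8 = 3856/53; x' = -1 + 0.8·(4280/53) = 3371/53.

x' = 3371/53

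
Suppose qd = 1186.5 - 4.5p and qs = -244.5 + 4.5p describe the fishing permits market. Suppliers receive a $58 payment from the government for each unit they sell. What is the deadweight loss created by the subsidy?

Pre-subsidy: 1186.5 - 4.5p = -244.5 + 4.5p gives p* = 159, q* = 471.
With the subsidy, sellers receive ps = pb + 58 for each unit, where pb is the price buyers pay.
Supply in terms of pb becomes qs = -244.5 + 4.5(pb + 58) = 16.5 + 4.5pb. Setting this equal to demand: 1186.5 - 4.5pb = 16.5 + 4.5pb, so pb = 130.
Sellers receive ps = 130 + 58 = 188; q' = 1186.5 − 4.5·130 = 601.5.
The subsidy expands output by 601.5 − 471 = 130.5 past the efficient level; on those units the gap between marginal cost and willingness to pay runs from 0 up to 58.
DWL = ½ × 58 × 130.5 = 3784.5.

Deadweight loss = $3784.5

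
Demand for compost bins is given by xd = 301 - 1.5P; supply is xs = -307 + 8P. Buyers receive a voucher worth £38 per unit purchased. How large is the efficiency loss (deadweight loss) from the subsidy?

Pre-subsidy: 301 - 1.5P = -307 + 8P gives P* = 64, x* = 205.
With the rebate, buyers effectively pay Pb = Ps − 38, where Ps is the price sellers receive.
Demand in terms of Ps becomes xd = 301 − 1.5(Ps − 38) = 358 - 1.5Ps. Setting this equal to supply: 358 - 1.5Ps = -307 + 8Ps, so Ps = 70.
Buyers pay Pb = 70 − 38 = 32; x' = -307 + 8·70 = 253.
The subsidy expands output by 253 − 205 = 48 past the efficient level; on those units the gap between marginal cost and willingness to pay runs from 0 up to 38.
DWL = ½ × 38 × 48 = 912.

Deadweight loss = £912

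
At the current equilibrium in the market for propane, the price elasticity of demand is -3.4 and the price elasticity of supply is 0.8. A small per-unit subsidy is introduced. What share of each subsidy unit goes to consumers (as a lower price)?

For a small subsidy around the equilibrium, the benefit split depends on the relative slopes, which at a point are proportional to the elasticities.
Buyer share = εs/(εs + |εd|) = 0.8/(0.8 + 3.4) = 4/21; seller share = |εd|/(εs + |εd|) = 17/21.

Consumer share = 4/21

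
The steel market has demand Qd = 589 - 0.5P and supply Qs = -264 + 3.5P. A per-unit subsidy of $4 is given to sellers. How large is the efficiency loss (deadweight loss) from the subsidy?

Pre-subsidy: 589 - 0.5P = -264 + 3.5P gives P* = 213.25, Q* = 482.375.
With the subsidy, sellers receive Ps = Pb + 4 for each unit, where Pb is the price buyers pay.
Supply in terms of Pb becomes Qs = -264 + 3.5(Pb + 4) = -250 + 3.5Pb. Setting this equal to demand: 589 - 0.5Pb = -250 + 3.5Pb, so Pb = 209.75.
Sellers receive Ps = 209.75 + 4 = 213.75; Q' = 589 − 0.5·209.75 = 484.125.
The subsidy expands output by 484.125 − 482.375 = 1.75 past the efficient level; on those units the gap between marginal cost and willingness to pay runs from 0 up to 4.
DWL = ½ × 4 × 1.75 = 3.5.

Deadweight loss = $3.5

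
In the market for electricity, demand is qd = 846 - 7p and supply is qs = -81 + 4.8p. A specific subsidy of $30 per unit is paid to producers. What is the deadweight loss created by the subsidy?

Pre-subsidy: 846 - 7p = -81 + 4.8p gives p* = 4635/59, q* = 17469/59.
With the subsidy, sellers receive ps = pb + 30 for each unit, where pb is the price buyers pay.
Supply in terms of pb becomes qs = -81 + 4.8(pb + 30) = 63 + 4.8pb. Setting this equal to demand: 846 - 7pb = 63 + 4.8pb, so pb = 3915/59.
Sellers receive ps = 3915/59 + 30 = 5685/59; q' = 846 − 7·(3915/59) = 22509/59.
The subsidy expands output by 22509/59 − 17469/59 = 5040/59 past the efficient level; on those units the gap between marginal cost and willingness to pay runs from 0 up to 30.
DWL = ½ × 30 × 5040/59 = 75600/59.

Deadweight loss = 75600/59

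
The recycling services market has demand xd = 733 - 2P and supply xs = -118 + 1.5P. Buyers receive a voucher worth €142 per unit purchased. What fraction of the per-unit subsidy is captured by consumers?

Consumer share = 3/7

Pre-subsidy: 733 - 2P = -118 + 1.5P gives P* = 1702/7, x* = 1727/7.
With the rebate, buyers effectively pay Pb = Ps − 142, where Ps is the price sellers receive.
Demand in terms of Ps becomes xd = 733 − 2(Ps − 142) = 1017 - 2Ps. Setting this equal to supply: 1017 - 2Ps = -118 + 1.5Ps, so Ps = 2270/7.
Buyers pay Pb = 2270/7 − 142 = 1276/7; x' = -118 + 1.5·(2270/7) = 2579/7.
Buyers' price falls by P* − Pb = 1702/7 − 1276/7 = 426/7; sellers' price rises by Ps − P* = 2270/7 − 1702/7 = 568/7.
So consumers capture (426/7)/142 = 3/7 of each unit of subsidy.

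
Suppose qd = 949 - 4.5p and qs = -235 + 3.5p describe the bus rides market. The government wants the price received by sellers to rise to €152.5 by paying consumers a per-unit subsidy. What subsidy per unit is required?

Required subsidy s = €8 per unit

At a seller price of 152.5, quantity supplied is -235 + 3.5·152.5 = 298.75.
Buyers absorb 298.75 only when they pay pb with 949 − 4.5·pb = 298.75, i.e. pb = 144.5.
s = ps − pb = 152.5 − 144.5 = 8.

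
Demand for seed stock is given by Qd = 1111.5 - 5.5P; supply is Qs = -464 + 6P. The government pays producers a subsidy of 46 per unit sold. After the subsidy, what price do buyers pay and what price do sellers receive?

Pre-subsidy: 1111.5 - 5.5P = -464 + 6P gives P* = 137, Q* = 358.
With the subsidy, sellers receive Ps = Pb + 46 for each unit, where Pb is the price buyers pay.
Supply in terms of Pb becomes Qs = -464 + 6(Pb + 46) = -188 + 6Pb. Setting this equal to demand: 1111.5 - 5.5Pb = -188 + 6Pb, so Pb = 113.
Sellers receive Ps = 113 + 46 = 159; Q' = 1111.5 − 5.5·113 = 490.

Buyers pay 113; sellers receive 159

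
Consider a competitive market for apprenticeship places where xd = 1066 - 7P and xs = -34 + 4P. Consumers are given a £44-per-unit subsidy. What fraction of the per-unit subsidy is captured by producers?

Pre-subsidy: 1066 - 7P = -34 + 4P gives P* = 100, x* = 366.
With the rebate, buyers effectively pay Pb = Ps − 44, where Ps is the price sellers receive.
Demand in terms of Ps becomes xd = 1066 − 7(Ps − 44) = 1374 - 7Ps. Setting this equal to supply: 1374 - 7Ps = -34 + 4Ps, so Ps = 128.
Buyers pay Pb = 128 − 44 = 84; x' = -34 + 4·128 = 478.
Buyers' price falls by P* − Pb = 100 − 84 = 16; sellers' price rises by Ps − P* = 128 − 100 = 28.
So producers capture 28/44 = 7/11 of each unit of subsidy.

Producer share = 7/11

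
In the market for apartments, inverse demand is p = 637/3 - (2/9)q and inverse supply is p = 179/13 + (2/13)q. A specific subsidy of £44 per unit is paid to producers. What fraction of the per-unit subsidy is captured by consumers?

Pre-subsidy: 637/3 - (2/9)q = 179/13 + (2/13)q gives q* = 528 and p* = 95.
With the subsidy, sellers receive ps = pb + 44 for each unit, where pb is the price buyers pay.
On the curves, pb = 637/3 - (2/9)q and ps = 179/13 + (2/13)q; the wedge ps − pb = 44 gives 179/13 + (2/13)q − (637/3 - (2/9)q) = 44, so q' = 645.
Then pb = 637/3 − (2/9)·645 = 69 and ps = 179/13 + (2/13)·645 = 113.
Buyers' price falls by p* − pb = 95 − 69 = 26; sellers' price rises by ps − p* = 113 − 95 = 18.
So consumers capture 26/44 = 13/22 of each unit of subsidy.

Consumer share = 13/22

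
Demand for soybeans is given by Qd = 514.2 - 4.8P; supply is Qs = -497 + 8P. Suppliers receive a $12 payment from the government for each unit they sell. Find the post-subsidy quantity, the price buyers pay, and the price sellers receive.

Q' = 171; buyers pay $71.5; sellers receive $83.5

Pre-subsidy: 514.2 - 4.8P = -497 + 8P gives P* = 79, Q* = 135.
With the subsidy, sellers receive Ps = Pb + 12 for each unit, where Pb is the price buyers pay.
Supply in terms of Pb becomes Qs = -497 + 8(Pb + 12) = -401 + 8Pb. Setting this equal to demand: 514.2 - 4.8Pb = -401 + 8Pb, so Pb = 71.5.
Sellers receive Ps = 71.5 + 12 = 83.5; Q' = 514.2 − 4.8·71.5 = 171.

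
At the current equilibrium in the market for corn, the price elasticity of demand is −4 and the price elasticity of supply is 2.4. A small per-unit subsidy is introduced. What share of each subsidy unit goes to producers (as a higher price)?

For a small subsidy around the equilibrium, the benefit split depends on the relative slopes, which at a point are proportional to the elasticities.
Buyer share = εs/(εs + |εd|) = 2.4/(2.4 + 4) = 0.375; seller share = |εd|/(εs + |εd|) = 0.625.
So producers capture 0.625 of the subsidy.

Producer share = 0.625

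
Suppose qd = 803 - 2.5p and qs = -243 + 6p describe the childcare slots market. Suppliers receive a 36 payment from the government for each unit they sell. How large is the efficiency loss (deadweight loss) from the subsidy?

Pre-subsidy: 803 - 2.5p = -243 + 6p gives p* = 2092/17, q* = 8421/17.
With the subsidy, sellers receive ps = pb + 36 for each unit, where pb is the price buyers pay.
Supply in terms of pb becomes qs = -243 + 6(pb + 36) = -27 + 6pb. Setting this equal to demand: 803 - 2.5pb = -27 + 6pb, so pb = 1660/17.
Sellers receive ps = 1660/17 + 36 = 2272/17; q' = 803 − 2.5·(1660/17) = 9501/17.
The subsidy expands output by 9501/17 − 8421/17 = 1080/17 past the efficient level; on those units the gap between marginal cost and willingness to pay runs from 0 up to 36.
DWL = ½ × 36 × 1080/17 = 19440/17.

Deadweight loss = 19440/17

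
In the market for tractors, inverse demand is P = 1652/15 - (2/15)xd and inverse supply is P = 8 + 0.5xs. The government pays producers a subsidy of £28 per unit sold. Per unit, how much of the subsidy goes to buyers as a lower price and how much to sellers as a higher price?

Pre-subsidy: 1652/15 - (2/15)x = 8 + 0.5x gives x* = 3064/19 and P* = 1684/19.
With the subsidy, sellers receive Ps = Pb + 28 for each unit, where Pb is the price buyers pay.
On the curves, Pb = 1652/15 - (2/15)x and Ps = 8 + 0.5x; the wedge Ps − Pb = 28 gives 8 + 0.5x − (1652/15 - (2/15)x) = 28, so x' = 3904/19.
Then Pb = 1652/15 − (2/15)·(3904/19) = 1572/19 and Ps = 8 + 0.5·(3904/19) = 2104/19.
Buyers' price falls by P* − Pb = 1684/19 − 1572/19 = 112/19; sellers' price rises by Ps − P* = 2104/19 − 1684/19 = 420/19.

Buyers gain 112/19 per unit; sellers gain 420/19 per unit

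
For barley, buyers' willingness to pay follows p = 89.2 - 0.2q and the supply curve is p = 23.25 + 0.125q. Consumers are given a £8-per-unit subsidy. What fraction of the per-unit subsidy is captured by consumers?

Pre-subsidy: 89.2 - 0.2q = 23.25 + 0.125q gives q* = 2638/13 and p* = 632/13.
With the rebate, buyers effectively pay pb = ps − 8, where ps is the price sellers receive.
On the curves, pb = 89.2 - 0.2q and ps = 23.25 + 0.125q; the wedge ps − pb = 8 gives 23.25 + 0.125q − (89.2 - 0.2q) = 8, so q' = 2958/13.
Then pb = 89.2 − 0.2·(2958/13) = 568/13 and ps = 23.25 + 0.125·(2958/13) = 672/13.
Buyers' price falls by p* − pb = 632/13 − 568/13 = 64/13; sellers' price rises by ps − p* = 672/13 − 632/13 = 40/13.
So consumers capture (64/13)/8 = 8/13 of each unit of subsidy.

Consumer share = 8/13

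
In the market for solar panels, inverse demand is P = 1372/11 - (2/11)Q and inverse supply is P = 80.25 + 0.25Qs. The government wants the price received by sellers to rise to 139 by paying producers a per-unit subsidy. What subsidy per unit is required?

At a seller price of 139, quantity supplied is -321 + 4·139 = 235.
Buyers absorb 235 only when they pay Pb = 1372/11 − (2/11)·235 = 82.
s = Ps − Pb = 139 − 82 = 57.

Required subsidy s = 57 per unit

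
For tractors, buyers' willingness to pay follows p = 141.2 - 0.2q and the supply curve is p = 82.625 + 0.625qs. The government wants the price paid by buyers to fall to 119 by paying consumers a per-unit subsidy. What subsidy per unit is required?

At a buyer price of 119, quantity demanded is 706 − 5·119 = 111.
Sellers supply 111 only when they receive ps = 82.625 + 0.625·111 = 152.
s = ps − pb = 152 − 119 = 33.

Required subsidy s = 33 per unit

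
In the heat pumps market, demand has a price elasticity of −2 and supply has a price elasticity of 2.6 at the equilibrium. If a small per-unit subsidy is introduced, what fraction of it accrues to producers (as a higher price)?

For a small subsidy around the equilibrium, the benefit split depends on the relative slopes, which at a point are proportional to the elasticities.
Buyer share = εs/(εs + |εd|) = 2.6/(2.6 + 2) = 13/23; seller share = |εd|/(εs + |εd|) = 10/23.
So producers capture 10/23 of the subsidy.

Producer share = 10/23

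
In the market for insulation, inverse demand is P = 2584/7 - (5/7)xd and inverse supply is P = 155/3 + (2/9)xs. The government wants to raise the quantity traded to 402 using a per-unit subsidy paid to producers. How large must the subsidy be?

Required subsidy s = 59 per unit

At x = 402, from the demand curve buyers pay Pb = 2584/7 − (5/7)·402 = 82; from the supply curve sellers need Ps = 155/3 + (2/9)·402 = 141.
The subsidy must fill the gap: s = Ps − Pb = 141 − 82 = 59.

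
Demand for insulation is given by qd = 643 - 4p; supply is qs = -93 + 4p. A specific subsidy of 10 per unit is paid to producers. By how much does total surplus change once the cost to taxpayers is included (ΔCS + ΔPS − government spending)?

Net change in total surplus = -100

Pre-subsidy: 643 - 4p = -93 + 4p gives p* = 92, q* = 275.
With the subsidy, sellers receive ps = pb + 10 for each unit, where pb is the price buyers pay.
Supply in terms of pb becomes qs = -93 + 4(pb + 10) = -53 + 4pb. Setting this equal to demand: 643 - 4pb = -53 + 4pb, so pb = 87.
Sellers receive ps = 87 + 10 = 97; q' = 643 − 4·87 = 295.
ΔCS = ½(275 + 295)(92 − 87) = 1425; ΔPS = ½(275 + 295)(97 − 92) = 1425.
Government spending = 10 × 295 = 2950.
Net change = 1425 + 1425 − 2950 = -100. The loss equals the DWL triangle ½·10·20.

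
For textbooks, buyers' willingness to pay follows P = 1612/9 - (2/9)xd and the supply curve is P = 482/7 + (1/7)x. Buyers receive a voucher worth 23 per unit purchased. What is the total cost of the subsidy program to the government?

Government cost = 8395

Pre-subsidy: 1612/9 - (2/9)x = 482/7 + (1/7)x gives x* = 302 and P* = 112.
With the rebate, buyers effectively pay Pb = Ps − 23, where Ps is the price sellers receive.
On the curves, Pb = 1612/9 - (2/9)x and Ps = 482/7 + (1/7)x; the wedge Ps − Pb = 23 gives 482/7 + (1/7)x − (1612/9 - (2/9)x) = 23, so x' = 365.
Then Pb = 1612/9 − (2/9)·365 = 98 and Ps = 482/7 + (1/7)·365 = 121.
Government outlay = subsidy × quantity = 23 × 365 = 8395.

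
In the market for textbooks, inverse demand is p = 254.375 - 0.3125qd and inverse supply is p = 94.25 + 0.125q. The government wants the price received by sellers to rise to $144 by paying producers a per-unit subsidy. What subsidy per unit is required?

At a seller price of 144, quantity supplied is -754 + 8·144 = 398.
Buyers absorb 398 only when they pay pb = 254.375 − 0.3125·398 = 130.
s = ps − pb = 144 − 130 = 14.

Required subsidy s = $14 per unit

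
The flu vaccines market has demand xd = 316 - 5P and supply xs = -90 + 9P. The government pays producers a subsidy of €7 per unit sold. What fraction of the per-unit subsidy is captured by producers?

Producer share = 5/14

Pre-subsidy: 316 - 5P = -90 + 9P gives P* = 29, x* = 171.
With the subsidy, sellers receive Ps = Pb + 7 for each unit, where Pb is the price buyers pay.
Supply in terms of Pb becomes xs = -90 + 9(Pb + 7) = -27 + 9Pb. Setting this equal to demand: 316 - 5Pb = -27 + 9Pb, so Pb = 24.5.
Sellers receive Ps = 24.5 + 7 = 31.5; x' = 316 − 5·24.5 = 193.5.
Buyers' price falls by P* − Pb = 29 − 24.5 = 4.5; sellers' price rises by Ps − P* = 31.5 − 29 = 2.5.
So producers capture 2.5/7 = 5/14 of each unit of subsidy.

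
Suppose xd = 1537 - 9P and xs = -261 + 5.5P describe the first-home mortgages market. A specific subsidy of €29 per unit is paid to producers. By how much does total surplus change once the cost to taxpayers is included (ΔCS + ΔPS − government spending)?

Pre-subsidy: 1537 - 9P = -261 + 5.5P gives P* = 124, x* = 421.
With the subsidy, sellers receive Ps = Pb + 29 for each unit, where Pb is the price buyers pay.
Supply in terms of Pb becomes xs = -261 + 5.5(Pb + 29) = -101.5 + 5.5Pb. Setting this equal to demand: 1537 - 9Pb = -101.5 + 5.5Pb, so Pb = 113.
Sellers receive Ps = 113 + 29 = 142; x' = 1537 − 9·113 = 520.
ΔCS = ½(421 + 520)(124 − 113) = 5175.5; ΔPS = ½(421 + 520)(142 − 124) = 8469.
Government spending = 29 × 520 = 15080.
Net change = 5175.5 + 8469 − 15080 = -1435.5. The loss equals the DWL triangle ½·29·99.

Net change in total surplus = -€1435.5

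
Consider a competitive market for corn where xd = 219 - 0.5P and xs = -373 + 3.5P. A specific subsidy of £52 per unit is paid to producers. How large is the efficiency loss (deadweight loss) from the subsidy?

Pre-subsidy: 219 - 0.5P = -373 + 3.5P gives P* = 148, x* = 145.
With the subsidy, sellers receive Ps = Pb + 52 for each unit, where Pb is the price buyers pay.
Supply in terms of Pb becomes xs = -373 + 3.5(Pb + 52) = -191 + 3.5Pb. Setting this equal to demand: 219 - 0.5Pb = -191 + 3.5Pb, so Pb = 102.5.
Sellers receive Ps = 102.5 + 52 = 154.5; x' = 219 − 0.5·102.5 = 167.75.
The subsidy expands output by 167.75 − 145 = 22.75 past the efficient level; on those units the gap between marginal cost and willingness to pay runs from 0 up to 52.
DWL = ½ × 52 × 22.75 = 591.5.

Deadweight loss = £591.5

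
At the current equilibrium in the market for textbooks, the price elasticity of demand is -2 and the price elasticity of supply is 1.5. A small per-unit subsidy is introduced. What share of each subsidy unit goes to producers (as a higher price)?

Producer share = 4/7

For a small subsidy around the equilibrium, the benefit split depends on the relative slopes, which at a point are proportional to the elasticities.
Buyer share = εs/(εs + |εd|) = 1.5/(1.5 + 2) = 3/7; seller share = |εd|/(εs + |εd|) = 4/7.
So producers capture 4/7 of the subsidy.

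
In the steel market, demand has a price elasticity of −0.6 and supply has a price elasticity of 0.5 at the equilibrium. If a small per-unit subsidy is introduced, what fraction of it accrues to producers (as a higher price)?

Producer share = 6/11

For a small subsidy around the equilibrium, the benefit split depends on the relative slopes, which at a point are proportional to the elasticities.
Buyer share = εs/(εs + |εd|) = 0.5/(0.5 + 0.6) = 5/11; seller share = |εd|/(εs + |εd|) = 6/11.
So producers capture 6/11 of the subsidy.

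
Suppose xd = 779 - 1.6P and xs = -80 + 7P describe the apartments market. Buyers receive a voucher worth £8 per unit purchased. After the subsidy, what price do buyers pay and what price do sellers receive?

Buyers pay 4015/43; sellers receive 4359/43

Pre-subsidy: 779 - 1.6P = -80 + 7P gives P* = 4295/43, x* = 26625/43.
With the rebate, buyers effectively pay Pb = Ps − 8, where Ps is the price sellers receive.
Demand in terms of Ps becomes xd = 779 − 1.6(Ps − 8) = 791.8 - 1.6Ps. Setting this equal to supply: 791.8 - 1.6Ps = -80 + 7Ps, so Ps = 4359/43.
Buyers pay Pb = 4359/43 − 8 = 4015/43; x' = -80 + 7·(4359/43) = 27073/43.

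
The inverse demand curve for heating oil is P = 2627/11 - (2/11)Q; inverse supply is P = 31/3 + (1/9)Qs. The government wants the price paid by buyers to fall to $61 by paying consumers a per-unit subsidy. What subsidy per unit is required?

At a buyer price of 61, quantity demanded is 1313.5 − 5.5·61 = 978.
Sellers supply 978 only when they receive Ps = 31/3 + (1/9)·978 = 119.
s = Ps − Pb = 119 − 61 = 58.

Required subsidy s = $58 per unit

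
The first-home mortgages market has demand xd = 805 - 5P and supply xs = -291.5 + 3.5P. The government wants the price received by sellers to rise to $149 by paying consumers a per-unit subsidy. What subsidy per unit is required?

At a seller price of 149, quantity supplied is -291.5 + 3.5·149 = 230.
Buyers absorb 230 only when they pay Pb with 805 − 5·Pb = 230, i.e. Pb = 115.
s = Ps − Pb = 149 − 115 = 34.

Required subsidy s = $34 per unit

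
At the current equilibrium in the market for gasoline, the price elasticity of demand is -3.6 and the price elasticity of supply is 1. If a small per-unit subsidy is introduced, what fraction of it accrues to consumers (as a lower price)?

Consumer share = 5/23

For a small subsidy around the equilibrium, the benefit split depends on the relative slopes, which at a point are proportional to the elasticities.
Buyer share = εs/(εs + |εd|) = 1/(1 + 3.6) = 5/23; seller share = |εd|/(εs + |εd|) = 18/23.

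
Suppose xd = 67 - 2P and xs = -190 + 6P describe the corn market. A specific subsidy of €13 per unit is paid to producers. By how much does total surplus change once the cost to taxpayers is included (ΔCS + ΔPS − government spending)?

Net change in total surplus = -€126.75

Pre-subsidy: 67 - 2P = -190 + 6P gives P* = 32.125, x* = 2.75.
With the subsidy, sellers receive Ps = Pb + 13 for each unit, where Pb is the price buyers pay.
Supply in terms of Pb becomes xs = -190 + 6(Pb + 13) = -112 + 6Pb. Setting this equal to demand: 67 - 2Pb = -112 + 6Pb, so Pb = 22.375.
Sellers receive Ps = 22.375 + 13 = 35.375; x' = 67 − 2·22.375 = 22.25.
ΔCS = ½(2.75 + 22.25)(32.125 − 22.375) = 121.875; ΔPS = ½(2.75 + 22.25)(35.375 − 32.125) = 40.625.
Government spending = 13 × 22.25 = 289.25.
Net change = 121.875 + 40.625 − 289.25 = -126.75. The loss equals the DWL triangle ½·13·19.5.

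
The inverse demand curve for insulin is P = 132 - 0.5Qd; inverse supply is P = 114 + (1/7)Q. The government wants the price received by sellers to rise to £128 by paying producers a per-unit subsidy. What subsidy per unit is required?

At a seller price of 128, quantity supplied is -798 + 7·128 = 98.
Buyers absorb 98 only when they pay Pb = 132 − 0.5·98 = 83.
s = Ps − Pb = 128 − 83 = 45.

Required subsidy s = £45 per unit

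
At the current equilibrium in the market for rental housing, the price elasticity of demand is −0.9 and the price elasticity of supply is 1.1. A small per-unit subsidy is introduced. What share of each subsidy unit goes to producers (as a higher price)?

Producer share = 0.45

For a small subsidy around the equilibrium, the benefit split depends on the relative slopes, which at a point are proportional to the elasticities.
Buyer share = εs/(εs + |εd|) = 1.1/(1.1 + 0.9) = 0.55; seller share = |εd|/(εs + |εd|) = 0.45.
So producers capture 0.45 of the subsidy.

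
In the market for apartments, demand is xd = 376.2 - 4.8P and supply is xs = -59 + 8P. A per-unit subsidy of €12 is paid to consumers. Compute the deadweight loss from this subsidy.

Deadweight loss = €216

Pre-subsidy: 376.2 - 4.8P = -59 + 8P gives P* = 34, x* = 213.
With the rebate, buyers effectively pay Pb = Ps − 12, where Ps is the price sellers receive.
Demand in terms of Ps becomes xd = 376.2 − 4.8(Ps − 12) = 433.8 - 4.8Ps. Setting this equal to supply: 433.8 - 4.8Ps = -59 + 8Ps, so Ps = 38.5.
Buyers pay Pb = 38.5 − 12 = 26.5; x' = -59 + 8·38.5 = 249.
The subsidy expands output by 249 − 213 = 36 past the efficient level; on those units the gap between marginal cost and willingness to pay runs from 0 up to 12.
DWL = ½ × 12 × 36 = 216.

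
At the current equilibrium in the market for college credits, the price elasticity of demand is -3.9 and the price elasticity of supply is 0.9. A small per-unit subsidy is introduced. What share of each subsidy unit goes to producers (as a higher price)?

Producer share = 0.8125

For a small subsidy around the equilibrium, the benefit split depends on the relative slopes, which at a point are proportional to the elasticities.
Buyer share = εs/(εs + |εd|) = 0.9/(0.9 + 3.9) = 0.1875; seller share = |εd|/(εs + |εd|) = 0.8125.
So producers capture 0.8125 of the subsidy.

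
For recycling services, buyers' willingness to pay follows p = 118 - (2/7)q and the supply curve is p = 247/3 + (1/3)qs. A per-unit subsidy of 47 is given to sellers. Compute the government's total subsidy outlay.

Government cost = 81592/13

Pre-subsidy: 118 - (2/7)q = 247/3 + (1/3)q gives q* = 749/13 and p* = 1320/13.
With the subsidy, sellers receive ps = pb + 47 for each unit, where pb is the price buyers pay.
On the curves, pb = 118 - (2/7)q and ps = 247/3 + (1/3)q; the wedge ps − pb = 47 gives 247/3 + (1/3)q − (118 - (2/7)q) = 47, so q' = 1736/13.
Then pb = 118 − (2/7)·(1736/13) = 1038/13 and ps = 247/3 + (1/3)·(1736/13) = 1649/13.
Government outlay = subsidy × quantity = 47 × 1736/13 = 81592/13.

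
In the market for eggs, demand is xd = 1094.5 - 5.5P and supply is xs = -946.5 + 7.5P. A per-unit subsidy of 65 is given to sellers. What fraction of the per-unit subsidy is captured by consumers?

Pre-subsidy: 1094.5 - 5.5P = -946.5 + 7.5P gives P* = 157, x* = 231.
With the subsidy, sellers receive Ps = Pb + 65 for each unit, where Pb is the price buyers pay.
Supply in terms of Pb becomes xs = -946.5 + 7.5(Pb + 65) = -459 + 7.5Pb. Setting this equal to demand: 1094.5 - 5.5Pb = -459 + 7.5Pb, so Pb = 119.5.
Sellers receive Ps = 119.5 + 65 = 184.5; x' = 1094.5 − 5.5·119.5 = 437.25.
Buyers' price falls by P* − Pb = 157 − 119.5 = 37.5; sellers' price rises by Ps − P* = 184.5 − 157 = 27.5.
So consumers capture 37.5/65 = 15/26 of each unit of subsidy.

Consumer share = 15/26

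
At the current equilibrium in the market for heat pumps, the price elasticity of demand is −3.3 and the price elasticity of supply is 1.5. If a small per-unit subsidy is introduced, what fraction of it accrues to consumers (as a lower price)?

For a small subsidy around the equilibrium, the benefit split depends on the relative slopes, which at a point are proportional to the elasticities.
Buyer share = εs/(εs + |εd|) = 1.5/(1.5 + 3.3) = 0.3125; seller share = |εd|/(εs + |εd|) = 0.6875.

Consumer share = 0.3125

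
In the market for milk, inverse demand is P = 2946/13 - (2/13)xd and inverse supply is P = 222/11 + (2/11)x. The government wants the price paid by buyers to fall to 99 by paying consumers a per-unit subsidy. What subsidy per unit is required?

At a buyer price of 99, quantity demanded is 1473 − 6.5·99 = 829.5.
Sellers supply 829.5 only when they receive Ps = 222/11 + (2/11)·829.5 = 171.
s = Ps − Pb = 171 − 99 = 72.

Required subsidy s = 72 per unit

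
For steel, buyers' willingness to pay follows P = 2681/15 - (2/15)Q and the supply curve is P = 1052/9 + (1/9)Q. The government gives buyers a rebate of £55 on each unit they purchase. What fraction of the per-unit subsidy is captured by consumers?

Pre-subsidy: 2681/15 - (2/15)Q = 1052/9 + (1/9)Q gives Q* = 253 and P* = 145.
With the rebate, buyers effectively pay Pb = Ps − 55, where Ps is the price sellers receive.
On the curves, Pb = 2681/15 - (2/15)Q and Ps = 1052/9 + (1/9)Q; the wedge Ps − Pb = 55 gives 1052/9 + (1/9)Q − (2681/15 - (2/15)Q) = 55, so Q' = 478.
Then Pb = 2681/15 − (2/15)·478 = 115 and Ps = 1052/9 + (1/9)·478 = 170.
Buyers' price falls by P* − Pb = 145 − 115 = 30; sellers' price rises by Ps − P* = 170 − 145 = 25.
So consumers capture 30/55 = 6/11 of each unit of subsidy.

Consumer share = 6/11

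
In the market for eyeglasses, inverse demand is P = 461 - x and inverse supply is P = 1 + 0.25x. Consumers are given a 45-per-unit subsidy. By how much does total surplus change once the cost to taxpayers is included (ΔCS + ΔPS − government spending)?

Net change in total surplus = -810

Pre-subsidy: 461 - x = 1 + 0.25x gives x* = 368 and P* = 93.
With the rebate, buyers effectively pay Pb = Ps − 45, where Ps is the price sellers receive.
On the curves, Pb = 461 - x and Ps = 1 + 0.25x; the wedge Ps − Pb = 45 gives 1 + 0.25x − (461 - x) = 45, so x' = 404.
Then Pb = 461 − 1·404 = 57 and Ps = 1 + 0.25·404 = 102.
ΔCS = ½(368 + 404)(93 − 57) = 13896; ΔPS = ½(368 + 404)(102 − 93) = 3474.
Government spending = 45 × 404 = 18180.
Net change = 13896 + 3474 − 18180 = -810. The loss equals the DWL triangle ½·45·36.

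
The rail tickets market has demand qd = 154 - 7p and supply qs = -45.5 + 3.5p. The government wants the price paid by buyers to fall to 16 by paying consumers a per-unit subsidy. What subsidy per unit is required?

Required subsidy s = 9 per unit

At a buyer price of 16, quantity demanded is 154 − 7·16 = 42.
Sellers supply 42 only when they receive ps with -45.5 + 3.5·ps = 42, i.e. ps = 25.
s = ps − pb = 25 − 16 = 9.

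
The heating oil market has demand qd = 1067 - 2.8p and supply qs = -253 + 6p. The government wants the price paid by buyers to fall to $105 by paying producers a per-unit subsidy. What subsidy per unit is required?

At a buyer price of 105, quantity demanded is 1067 − 2.8·105 = 773.
Sellers supply 773 only when they receive ps with -253 + 6·ps = 773, i.e. ps = 171.
s = ps − pb = 171 − 105 = 66.

Required subsidy s = $66 per unit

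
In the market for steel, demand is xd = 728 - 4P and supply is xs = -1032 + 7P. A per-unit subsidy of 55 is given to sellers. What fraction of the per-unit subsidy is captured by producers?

Pre-subsidy: 728 - 4P = -1032 + 7P gives P* = 160, x* = 88.
With the subsidy, sellers receive Ps = Pb + 55 for each unit, where Pb is the price buyers pay.
Supply in terms of Pb becomes xs = -1032 + 7(Pb + 55) = -647 + 7Pb. Setting this equal to demand: 728 - 4Pb = -647 + 7Pb, so Pb = 125.
Sellers receive Ps = 125 + 55 = 180; x' = 728 − 4·125 = 228.
Buyers' price falls by P* − Pb = 160 − 125 = 35; sellers' price rises by Ps − P* = 180 − 160 = 20.
So producers capture 20/55 = 4/11 of each unit of subsidy.

Producer share = 4/11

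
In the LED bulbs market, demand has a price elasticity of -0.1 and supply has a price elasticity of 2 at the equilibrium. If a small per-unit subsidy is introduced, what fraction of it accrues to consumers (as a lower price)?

For a small subsidy around the equilibrium, the benefit split depends on the relative slopes, which at a point are proportional to the elasticities.
Buyer share = εs/(εs + |εd|) = 2/(2 + 0.1) = 20/21; seller share = |εd|/(εs + |εd|) = 1/21.

Consumer share = 20/21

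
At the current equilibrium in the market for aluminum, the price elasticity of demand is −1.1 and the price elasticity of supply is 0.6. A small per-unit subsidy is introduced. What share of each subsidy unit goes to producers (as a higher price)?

Producer share = 11/17

For a small subsidy around the equilibrium, the benefit split depends on the relative slopes, which at a point are proportional to the elasticities.
Buyer share = εs/(εs + |εd|) = 0.6/(0.6 + 1.1) = 6/17; seller share = |εd|/(εs + |εd|) = 11/17.
So producers capture 11/17 of the subsidy.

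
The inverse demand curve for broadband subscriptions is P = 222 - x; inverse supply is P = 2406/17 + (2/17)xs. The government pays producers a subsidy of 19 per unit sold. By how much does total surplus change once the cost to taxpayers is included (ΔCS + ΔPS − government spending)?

Pre-subsidy: 222 - x = 2406/17 + (2/17)x gives x* = 72 and P* = 150.
With the subsidy, sellers receive Ps = Pb + 19 for each unit, where Pb is the price buyers pay.
On the curves, Pb = 222 - x and Ps = 2406/17 + (2/17)x; the wedge Ps − Pb = 19 gives 2406/17 + (2/17)x − (222 - x) = 19, so x' = 89.
Then Pb = 222 − 1·89 = 133 and Ps = 2406/17 + (2/17)·89 = 152.
ΔCS = ½(72 + 89)(150 − 133) = 1368.5; ΔPS = ½(72 + 89)(152 − 150) = 161.
Government spending = 19 × 89 = 1691.
Net change = 1368.5 + 161 − 1691 = -161.5. The loss equals the DWL triangle ½·19·17.

Net change in total surplus = -161.5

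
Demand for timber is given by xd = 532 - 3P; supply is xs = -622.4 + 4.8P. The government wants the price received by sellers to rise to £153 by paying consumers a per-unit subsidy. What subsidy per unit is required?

At a seller price of 153, quantity supplied is -622.4 + 4.8·153 = 112.
Buyers absorb 112 only when they pay Pb with 532 − 3·Pb = 112, i.e. Pb = 140.
s = Ps − Pb = 153 − 140 = 13.

Required subsidy s = £13 per unit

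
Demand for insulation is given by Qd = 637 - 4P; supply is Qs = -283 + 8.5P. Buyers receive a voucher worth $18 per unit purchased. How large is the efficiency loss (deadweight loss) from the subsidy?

Deadweight loss = $440.64

Pre-subsidy: 637 - 4P = -283 + 8.5P gives P* = 73.6, Q* = 342.6.
With the rebate, buyers effectively pay Pb = Ps − 18, where Ps is the price sellers receive.
Demand in terms of Ps becomes Qd = 637 − 4(Ps − 18) = 709 - 4Ps. Setting this equal to supply: 709 - 4Ps = -283 + 8.5Ps, so Ps = 79.36.
Buyers pay Pb = 79.36 − 18 = 61.36; Q' = -283 + 8.5·79.36 = 391.56.
The subsidy expands output by 391.56 − 342.6 = 48.96 past the efficient level; on those units the gap between marginal cost and willingness to pay runs from 0 up to 18.
DWL = ½ × 18 × 48.96 = 440.64.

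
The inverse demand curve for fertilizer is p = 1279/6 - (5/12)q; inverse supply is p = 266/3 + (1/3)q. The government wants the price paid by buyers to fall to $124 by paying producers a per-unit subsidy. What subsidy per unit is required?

Required subsidy s = $36 per unit

At a buyer price of 124, quantity demanded is 511.6 − 2.4·124 = 214.
Sellers supply 214 only when they receive ps = 266/3 + (1/3)·214 = 160.
s = ps − pb = 160 − 124 = 36.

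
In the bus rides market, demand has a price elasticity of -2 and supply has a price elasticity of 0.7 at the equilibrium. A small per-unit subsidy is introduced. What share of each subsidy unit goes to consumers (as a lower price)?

Consumer share = 7/27

For a small subsidy around the equilibrium, the benefit split depends on the relative slopes, which at a point are proportional to the elasticities.
Buyer share = εs/(εs + |εd|) = 0.7/(0.7 + 2) = 7/27; seller share = |εd|/(εs + |εd|) = 20/27.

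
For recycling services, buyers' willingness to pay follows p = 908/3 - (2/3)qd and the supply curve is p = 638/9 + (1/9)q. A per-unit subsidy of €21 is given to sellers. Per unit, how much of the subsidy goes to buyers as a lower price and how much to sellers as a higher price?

Pre-subsidy: 908/3 - (2/3)q = 638/9 + (1/9)q gives q* = 298 and p* = 104.
With the subsidy, sellers receive ps = pb + 21 for each unit, where pb is the price buyers pay.
On the curves, pb = 908/3 - (2/3)q and ps = 638/9 + (1/9)q; the wedge ps − pb = 21 gives 638/9 + (1/9)q − (908/3 - (2/3)q) = 21, so q' = 325.
Then pb = 908/3 − (2/3)·325 = 86 and ps = 638/9 + (1/9)·325 = 107.
Buyers' price falls by p* − pb = 104 − 86 = 18; sellers' price rises by ps − p* = 107 − 104 = 3.

Buyers gain €18 per unit; sellers gain €3 per unit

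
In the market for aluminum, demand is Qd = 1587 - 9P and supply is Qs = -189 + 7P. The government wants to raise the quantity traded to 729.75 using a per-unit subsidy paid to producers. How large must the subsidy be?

Required subsidy s = 36 per unit

At Q = 729.75, invert demand for the buyer price: Pb = (1587 − 729.75)/9 = 95.25; invert supply for the seller price: Ps = (729.75 − (-189))/7 = 131.25.
The subsidy must fill the gap: s = Ps − Pb = 131.25 − 95.25 = 36.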